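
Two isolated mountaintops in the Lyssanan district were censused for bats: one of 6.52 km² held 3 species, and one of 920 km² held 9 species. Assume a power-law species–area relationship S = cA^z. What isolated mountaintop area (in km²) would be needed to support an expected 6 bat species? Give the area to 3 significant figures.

148 km²

z = ln(9/3) / ln(920/6.52) = 1.0986 / 4.9495 = 0.2220
c = 3 / 6.52^0.2220 = 3 / 1.516 = 1.979
A = (6/1.979)^(1/0.2220) ⇒ ln A = ln(3.032)/0.2220 = 4.9977
A = e^4.9977 ≈ 148.1 km²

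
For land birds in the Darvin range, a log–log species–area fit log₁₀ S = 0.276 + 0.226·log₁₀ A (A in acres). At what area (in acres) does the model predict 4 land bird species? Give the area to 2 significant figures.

4 = 1.888 × A^0.226  ⇒  A^0.226 = 4/1.888 = 2.119
ln A = ln(2.119) / 0.226 = 0.7508 / 0.226 = 3.3220
A = e^3.3220 ≈ 27.72 acres

28 acres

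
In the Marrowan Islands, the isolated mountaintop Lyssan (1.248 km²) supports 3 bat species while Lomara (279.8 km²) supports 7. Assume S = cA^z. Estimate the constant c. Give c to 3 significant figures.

z = ln(S₂/S₁) / ln(A₂/A₁) = ln(7/3) / ln(279.8/1.248) = 0.8473 / 5.4125 = 0.1565
c = S₁ / A₁^z = 3 / 1.248^0.1565 = 3 / 1.035 = 2.898

2.90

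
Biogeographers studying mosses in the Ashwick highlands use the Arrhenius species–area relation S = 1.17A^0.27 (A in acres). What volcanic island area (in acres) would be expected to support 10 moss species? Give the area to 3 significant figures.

2830 acres

10 = 1.17 × A^0.27  ⇒  A^0.27 = 10/1.17 = 8.547
ln A = ln(8.547) / 0.27 = 2.1456 / 0.27 = 7.9466
A = e^7.9466 ≈ 2826 acres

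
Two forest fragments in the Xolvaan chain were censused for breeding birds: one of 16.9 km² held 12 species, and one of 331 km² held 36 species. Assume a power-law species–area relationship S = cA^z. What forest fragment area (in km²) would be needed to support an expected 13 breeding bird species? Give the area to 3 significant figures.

21.0 km²

z = ln(36/12) / ln(331/16.9) = 1.0986 / 2.9748 = 0.3693
c = 12 / 16.9^0.3693 = 12 / 2.841 = 4.224
A = (13/4.224)^(1/0.3693) ⇒ ln A = ln(3.078)/0.3693 = 3.0441
A = e^3.0441 ≈ 20.99 km²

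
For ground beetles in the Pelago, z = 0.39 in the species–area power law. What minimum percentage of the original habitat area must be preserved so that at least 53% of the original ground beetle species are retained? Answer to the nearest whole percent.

20%

Need (A_new/A_old)^0.39 = 0.53, so A_new/A_old = 0.53^(1/0.39) = 0.53^2.564
ln(A_new/A_old) = ln 0.53 / 0.39 = -0.6349 / 0.39 = -1.6279
A_new/A_old = e^-1.6279 ≈ 0.1963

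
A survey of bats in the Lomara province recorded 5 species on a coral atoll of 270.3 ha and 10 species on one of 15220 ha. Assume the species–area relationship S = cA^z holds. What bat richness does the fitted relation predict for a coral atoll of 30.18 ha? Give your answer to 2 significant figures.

z = ln(10/5) / ln(15220/270.3) = 0.6931 / 4.0308 = 0.1720
c = 5 / 270.3^0.1720 = 5 / 2.619 = 1.909
S₃ = 1.909 × 30.18^0.1720 = 1.909 × 1.797 ≈ 3.43

3.4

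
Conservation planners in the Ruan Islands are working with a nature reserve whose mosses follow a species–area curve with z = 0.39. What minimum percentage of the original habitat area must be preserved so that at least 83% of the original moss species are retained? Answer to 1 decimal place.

Need (A_new/A_old)^0.39 = 0.83, so A_new/A_old = 0.83^(1/0.39) = 0.83^2.564
ln(A_new/A_old) = ln 0.83 / 0.39 = -0.1863 / 0.39 = -0.4778
A_new/A_old = e^-0.4778 ≈ 0.6202

62.0%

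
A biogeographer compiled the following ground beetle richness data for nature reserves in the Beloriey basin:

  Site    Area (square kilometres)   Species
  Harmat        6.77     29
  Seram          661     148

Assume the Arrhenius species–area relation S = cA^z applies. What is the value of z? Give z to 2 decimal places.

0.36

Taking logs: ln S = ln c + z ln A, so z = (ln S₂ − ln S₁)/(ln A₂ − ln A₁).
z = ln(148/29) / ln(661/6.77) = ln(5.103) / ln(97.64) = 1.6299 / 4.5813 = 0.3558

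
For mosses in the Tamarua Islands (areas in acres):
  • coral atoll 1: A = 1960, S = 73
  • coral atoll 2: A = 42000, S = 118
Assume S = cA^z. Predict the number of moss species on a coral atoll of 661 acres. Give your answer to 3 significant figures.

z = ln(118/73) / ln(42000/1960) = 0.4802 / 3.0647 = 0.1567
c = 73 / 1960^0.1567 = 73 / 3.28 = 22.26
S₃ = 22.26 × 661^0.1567 = 22.26 × 2.766 ≈ 61.57

61.6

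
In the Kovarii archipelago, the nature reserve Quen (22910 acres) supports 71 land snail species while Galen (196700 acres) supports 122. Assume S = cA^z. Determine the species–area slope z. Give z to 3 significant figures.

Taking logs: ln S = ln c + z ln A, so z = (ln S₂ − ln S₁)/(ln A₂ − ln A₁).
z = ln(122/71) / ln(196700/22910) = ln(1.718) / ln(8.586) = 0.5413 / 2.1501 = 0.2518

0.252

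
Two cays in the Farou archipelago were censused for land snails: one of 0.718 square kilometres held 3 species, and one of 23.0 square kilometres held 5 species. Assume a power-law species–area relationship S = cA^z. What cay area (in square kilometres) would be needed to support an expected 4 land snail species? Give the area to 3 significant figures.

5.06 square kilometres

z = ln(5/3) / ln(23/0.718) = 0.5108 / 3.4668 = 0.1473
c = 3 / 0.718^0.1473 = 3 / 0.9524 = 3.15
A = (4/3.15)^(1/0.1473) ⇒ ln A = ln(1.27)/0.1473 = 1.6211
A = e^1.6211 ≈ 5.059 square kilometres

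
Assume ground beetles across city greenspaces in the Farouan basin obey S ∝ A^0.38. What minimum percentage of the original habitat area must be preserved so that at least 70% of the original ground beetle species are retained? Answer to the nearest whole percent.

Need (A_new/A_old)^0.38 = 0.7, so A_new/A_old = 0.7^(1/0.38) = 0.7^2.632
ln(A_new/A_old) = ln 0.7 / 0.38 = -0.3567 / 0.38 = -0.9386
A_new/A_old = e^-0.9386 ≈ 0.3912

39%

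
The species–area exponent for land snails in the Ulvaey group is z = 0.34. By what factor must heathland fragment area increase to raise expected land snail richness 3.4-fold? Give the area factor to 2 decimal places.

36.57

(A₂/A₁)^0.34 = 3.4, so A₂/A₁ = 3.4^(1/0.34) = 3.4^2.941
ln(A₂/A₁) = ln 3.4 / 0.34 = 1.2238 / 0.34 = 3.5993
A₂/A₁ = e^3.5993 ≈ 36.57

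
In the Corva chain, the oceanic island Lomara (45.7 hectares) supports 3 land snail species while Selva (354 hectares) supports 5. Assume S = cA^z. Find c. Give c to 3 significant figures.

1.16

z = ln(S₂/S₁) / ln(A₂/A₁) = ln(5/3) / ln(354/45.7) = 0.5108 / 2.0472 = 0.2495
c = S₁ / A₁^z = 3 / 45.7^0.2495 = 3 / 2.595 = 1.156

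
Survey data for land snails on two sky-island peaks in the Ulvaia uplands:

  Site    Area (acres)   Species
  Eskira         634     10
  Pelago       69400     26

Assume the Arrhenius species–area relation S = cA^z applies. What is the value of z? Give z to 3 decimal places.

Taking logs: ln S = ln c + z ln A, so z = (ln S₂ − ln S₁)/(ln A₂ − ln A₁).
z = ln(26/10) / ln(69400/634) = ln(2.6) / ln(109.5) = 0.9555 / 4.6956 = 0.2035

0.203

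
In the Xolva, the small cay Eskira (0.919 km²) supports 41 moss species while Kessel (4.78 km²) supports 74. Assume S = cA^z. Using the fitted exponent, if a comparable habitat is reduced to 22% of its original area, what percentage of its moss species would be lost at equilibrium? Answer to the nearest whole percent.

z = ln(74/41) / ln(4.78/0.919) = 0.5905 / 1.6489 = 0.3581
S_new/S_old = (A_new/A_old)^z = 0.22^0.3581 = exp(0.3581 × -1.5141) = 0.5815
Fraction lost = 1 − 0.5815 = 0.4185

42%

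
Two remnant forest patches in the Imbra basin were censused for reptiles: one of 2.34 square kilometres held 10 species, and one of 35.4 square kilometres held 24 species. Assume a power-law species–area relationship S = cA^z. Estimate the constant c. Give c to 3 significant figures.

7.60

z = ln(S₂/S₁) / ln(A₂/A₁) = ln(24/10) / ln(35.4/2.34) = 0.8755 / 2.7166 = 0.3223
c = S₁ / A₁^z = 10 / 2.34^0.3223 = 10 / 1.315 = 7.603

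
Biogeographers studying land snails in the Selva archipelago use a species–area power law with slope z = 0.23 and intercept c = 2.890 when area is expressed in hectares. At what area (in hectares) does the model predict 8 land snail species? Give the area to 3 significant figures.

83.7 hectares

8 = 2.89 × A^0.23  ⇒  A^0.23 = 8/2.89 = 2.768
ln A = ln(2.768) / 0.23 = 1.0182 / 0.23 = 4.4269
A = e^4.4269 ≈ 83.67 hectares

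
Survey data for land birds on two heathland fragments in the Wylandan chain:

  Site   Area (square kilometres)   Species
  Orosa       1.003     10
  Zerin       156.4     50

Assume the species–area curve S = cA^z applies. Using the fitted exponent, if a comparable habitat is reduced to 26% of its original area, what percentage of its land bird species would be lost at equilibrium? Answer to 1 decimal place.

z = ln(50/10) / ln(156.4/1.003) = 1.6094 / 5.0494 = 0.3187
S_new/S_old = (A_new/A_old)^z = 0.26^0.3187 = exp(0.3187 × -1.3471) = 0.6509
Fraction lost = 1 − 0.6509 = 0.3491

34.9%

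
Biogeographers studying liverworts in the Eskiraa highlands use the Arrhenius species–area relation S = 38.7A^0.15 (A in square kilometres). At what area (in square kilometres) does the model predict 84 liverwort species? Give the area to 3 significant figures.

84 = 38.7 × A^0.15  ⇒  A^0.15 = 84/38.7 = 2.171
ln A = ln(2.171) / 0.15 = 0.7750 / 0.15 = 5.1665
A = e^5.1665 ≈ 175.3 square kilometres

175 square kilometres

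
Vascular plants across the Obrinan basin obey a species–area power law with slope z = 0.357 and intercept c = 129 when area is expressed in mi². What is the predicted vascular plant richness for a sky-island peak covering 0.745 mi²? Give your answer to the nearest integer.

S = 129 × 0.745^0.357 = 129 × 0.9002 ≈ 116.1

116 species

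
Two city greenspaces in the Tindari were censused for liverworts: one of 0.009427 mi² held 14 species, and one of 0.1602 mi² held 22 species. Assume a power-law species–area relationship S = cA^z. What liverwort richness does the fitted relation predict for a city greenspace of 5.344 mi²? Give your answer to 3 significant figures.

38.5

z = ln(22/14) / ln(0.1602/0.009427) = 0.4520 / 2.8328 = 0.1596
c = 14 / 0.009427^0.1596 = 14 / 0.4751 = 29.47
S₃ = 29.47 × 5.344^0.1596 = 29.47 × 1.307 ≈ 38.5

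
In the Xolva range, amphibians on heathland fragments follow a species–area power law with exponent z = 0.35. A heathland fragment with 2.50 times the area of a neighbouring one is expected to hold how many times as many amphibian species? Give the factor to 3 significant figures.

1.38

S₂/S₁ = (A₂/A₁)^z = 2.5^0.35
ln(S₂/S₁) = 0.35 × ln 2.5 = 0.35 × 0.9163 = 0.3207
S₂/S₁ = e^0.3207 ≈ 1.378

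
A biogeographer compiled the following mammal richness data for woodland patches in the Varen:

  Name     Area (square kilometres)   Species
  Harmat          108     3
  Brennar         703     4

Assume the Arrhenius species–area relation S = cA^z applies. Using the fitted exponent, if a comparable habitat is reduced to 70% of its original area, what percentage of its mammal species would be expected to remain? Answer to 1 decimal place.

94.7%

z = ln(4/3) / ln(703/108) = 0.2877 / 1.8732 = 0.1536
S_new/S_old = (A_new/A_old)^z = 0.7^0.1536 = exp(0.1536 × -0.3567) = 0.9467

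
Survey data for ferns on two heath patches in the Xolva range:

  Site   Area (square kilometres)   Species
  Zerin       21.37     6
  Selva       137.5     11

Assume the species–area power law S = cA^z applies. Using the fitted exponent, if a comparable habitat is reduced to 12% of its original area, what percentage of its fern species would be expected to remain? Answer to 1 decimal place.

z = ln(11/6) / ln(137.5/21.37) = 0.6061 / 1.8616 = 0.3256
S_new/S_old = (A_new/A_old)^z = 0.12^0.3256 = exp(0.3256 × -2.1203) = 0.5014

50.1%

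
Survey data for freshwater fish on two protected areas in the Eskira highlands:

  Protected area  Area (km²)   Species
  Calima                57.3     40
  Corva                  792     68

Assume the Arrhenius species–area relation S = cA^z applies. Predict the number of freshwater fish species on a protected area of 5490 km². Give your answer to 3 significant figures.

101

z = ln(68/40) / ln(792/57.3) = 0.5306 / 2.6263 = 0.2020
c = 40 / 57.3^0.2020 = 40 / 2.266 = 17.65
S₃ = 17.65 × 5490^0.2020 = 17.65 × 5.696 ≈ 100.6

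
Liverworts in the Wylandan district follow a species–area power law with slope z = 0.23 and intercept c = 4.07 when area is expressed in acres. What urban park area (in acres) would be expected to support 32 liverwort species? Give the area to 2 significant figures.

7800 acres

32 = 4.07 × A^0.23  ⇒  A^0.23 = 32/4.07 = 7.862
ln A = ln(7.862) / 0.23 = 2.0621 / 0.23 = 8.9656
A = e^8.9656 ≈ 7829 acres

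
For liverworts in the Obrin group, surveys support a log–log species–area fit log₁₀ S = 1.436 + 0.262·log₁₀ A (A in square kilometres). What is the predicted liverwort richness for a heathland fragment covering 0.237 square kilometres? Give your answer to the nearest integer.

19 species

S = 27.29 × 0.237^0.262
ln S = ln 27.29 + 0.262 × ln 0.237 = 3.3065 + 0.262 × -1.4397 = 2.9293
S = e^2.9293 ≈ 18.71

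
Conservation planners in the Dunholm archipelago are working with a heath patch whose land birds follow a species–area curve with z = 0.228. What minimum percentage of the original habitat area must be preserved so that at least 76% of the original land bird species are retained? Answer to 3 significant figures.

Need (A_new/A_old)^0.228 = 0.76, so A_new/A_old = 0.76^(1/0.228) = 0.76^4.386
ln(A_new/A_old) = ln 0.76 / 0.228 = -0.2744 / 0.228 = -1.2037
A_new/A_old = e^-1.2037 ≈ 0.3001

30.0%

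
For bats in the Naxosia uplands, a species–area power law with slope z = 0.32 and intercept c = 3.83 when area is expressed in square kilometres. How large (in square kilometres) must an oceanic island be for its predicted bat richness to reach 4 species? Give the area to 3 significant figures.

4 = 3.83 × A^0.32  ⇒  A^0.32 = 4/3.83 = 1.044
ln A = ln(1.044) / 0.32 = 0.0434 / 0.32 = 0.1357
A = e^0.1357 ≈ 1.145 square kilometres

1.15 square kilometres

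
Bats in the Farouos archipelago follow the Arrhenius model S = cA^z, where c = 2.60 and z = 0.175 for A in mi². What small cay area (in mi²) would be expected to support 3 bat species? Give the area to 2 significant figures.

3 = 2.6 × A^0.175  ⇒  A^0.175 = 3/2.6 = 1.154
ln A = ln(1.154) / 0.175 = 0.1431 / 0.175 = 0.8177
A = e^0.8177 ≈ 2.265 mi²

2.3 mi²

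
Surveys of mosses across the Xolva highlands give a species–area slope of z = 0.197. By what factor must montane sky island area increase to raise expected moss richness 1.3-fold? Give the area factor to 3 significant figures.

3.79

(A₂/A₁)^0.197 = 1.3, so A₂/A₁ = 1.3^(1/0.197) = 1.3^5.076
ln(A₂/A₁) = ln 1.3 / 0.197 = 0.2624 / 0.197 = 1.3318
A₂/A₁ = e^1.3318 ≈ 3.788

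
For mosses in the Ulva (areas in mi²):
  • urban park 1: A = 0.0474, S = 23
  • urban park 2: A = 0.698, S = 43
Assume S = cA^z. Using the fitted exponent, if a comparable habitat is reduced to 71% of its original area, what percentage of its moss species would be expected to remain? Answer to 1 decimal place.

92.3%

z = ln(43/23) / ln(0.698/0.0474) = 0.6257 / 2.6896 = 0.2326
S_new/S_old = (A_new/A_old)^z = 0.71^0.2326 = exp(0.2326 × -0.3425) = 0.9234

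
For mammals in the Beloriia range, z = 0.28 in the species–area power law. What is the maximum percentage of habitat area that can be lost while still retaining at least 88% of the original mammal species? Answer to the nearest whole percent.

Need (A_new/A_old)^0.28 = 0.88, so A_new/A_old = 0.88^(1/0.28) = 0.88^3.571
ln(A_new/A_old) = ln 0.88 / 0.28 = -0.1278 / 0.28 = -0.4565
A_new/A_old = e^-0.4565 ≈ 0.6335
Fraction that can be lost = 1 − 0.6335 = 0.3665

37%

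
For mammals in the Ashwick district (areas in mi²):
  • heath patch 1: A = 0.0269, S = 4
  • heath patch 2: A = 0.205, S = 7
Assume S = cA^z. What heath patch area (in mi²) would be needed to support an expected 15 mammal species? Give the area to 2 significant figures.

z = ln(7/4) / ln(0.205/0.0269) = 0.5596 / 2.0309 = 0.2756
c = 4 / 0.0269^0.2756 = 4 / 0.3692 = 10.83
A = (15/10.83)^(1/0.2756) ⇒ ln A = ln(1.385)/0.2756 = 1.1811
A = e^1.1811 ≈ 3.258 mi²

3.3 mi²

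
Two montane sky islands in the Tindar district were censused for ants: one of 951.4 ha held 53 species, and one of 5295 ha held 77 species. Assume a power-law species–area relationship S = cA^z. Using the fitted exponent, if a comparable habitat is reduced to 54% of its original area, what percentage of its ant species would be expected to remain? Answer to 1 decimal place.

z = ln(77/53) / ln(5295/951.4) = 0.3735 / 1.7166 = 0.2176
S_new/S_old = (A_new/A_old)^z = 0.54^0.2176 = exp(0.2176 × -0.6162) = 0.8745

87.5%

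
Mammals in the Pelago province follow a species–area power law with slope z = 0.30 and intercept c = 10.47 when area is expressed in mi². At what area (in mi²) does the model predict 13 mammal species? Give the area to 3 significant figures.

2.06 mi²

13 = 10.47 × A^0.3  ⇒  A^0.3 = 13/10.47 = 1.242
ln A = ln(1.242) / 0.3 = 0.2164 / 0.3 = 0.7215
A = e^0.7215 ≈ 2.057 mi²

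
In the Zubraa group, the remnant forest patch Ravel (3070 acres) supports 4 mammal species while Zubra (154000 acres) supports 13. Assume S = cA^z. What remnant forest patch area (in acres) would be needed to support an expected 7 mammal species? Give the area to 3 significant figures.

z = ln(13/4) / ln(154000/3070) = 1.1787 / 3.9153 = 0.3010
c = 4 / 3070^0.3010 = 4 / 11.21 = 0.3567
A = (7/0.3567)^(1/0.3010) ⇒ ln A = ln(19.62)/0.3010 = 9.8884
A = e^9.8884 ≈ 19700 acres

19700 acres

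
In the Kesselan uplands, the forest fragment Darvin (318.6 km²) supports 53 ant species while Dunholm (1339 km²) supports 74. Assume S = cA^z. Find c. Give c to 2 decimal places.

z = ln(S₂/S₁) / ln(A₂/A₁) = ln(74/53) / ln(1339/318.6) = 0.3338 / 1.4357 = 0.2325
c = S₁ / A₁^z = 53 / 318.6^0.2325 = 53 / 3.819 = 13.88

13.88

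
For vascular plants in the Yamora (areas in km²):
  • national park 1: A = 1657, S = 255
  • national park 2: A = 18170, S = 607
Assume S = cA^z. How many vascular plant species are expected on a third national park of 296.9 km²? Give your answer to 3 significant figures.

137

z = ln(607/255) / ln(18170/1657) = 0.8673 / 2.3948 = 0.3622
c = 255 / 1657^0.3622 = 255 / 14.65 = 17.4
S₃ = 17.4 × 296.9^0.3622 = 17.4 × 7.861 ≈ 136.8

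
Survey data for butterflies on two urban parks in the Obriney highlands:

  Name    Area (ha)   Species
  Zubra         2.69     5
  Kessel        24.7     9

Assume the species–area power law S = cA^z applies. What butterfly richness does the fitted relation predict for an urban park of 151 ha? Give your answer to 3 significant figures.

14.5

z = ln(9/5) / ln(24.7/2.69) = 0.5878 / 2.2173 = 0.2651
c = 5 / 2.69^0.2651 = 5 / 1.3 = 3.846
S₃ = 3.846 × 151^0.2651 = 3.846 × 3.781 ≈ 14.54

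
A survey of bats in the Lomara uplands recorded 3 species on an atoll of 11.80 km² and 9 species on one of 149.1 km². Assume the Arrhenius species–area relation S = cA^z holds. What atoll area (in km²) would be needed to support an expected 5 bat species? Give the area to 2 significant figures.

38 km²

z = ln(9/3) / ln(149.1/11.8) = 1.0986 / 2.5365 = 0.4331
c = 3 / 11.8^0.4331 = 3 / 2.912 = 1.03
A = (5/1.03)^(1/0.4331) ⇒ ln A = ln(4.854)/0.4331 = 3.6475
A = e^3.6475 ≈ 38.38 km²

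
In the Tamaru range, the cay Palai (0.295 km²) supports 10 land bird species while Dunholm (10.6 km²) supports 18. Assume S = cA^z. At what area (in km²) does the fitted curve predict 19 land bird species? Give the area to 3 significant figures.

14.7 km²

z = ln(18/10) / ln(10.6/0.295) = 0.5878 / 3.5816 = 0.1641
c = 10 / 0.295^0.1641 = 10 / 0.8184 = 12.22
A = (19/12.22)^(1/0.1641) ⇒ ln A = ln(1.555)/0.1641 = 2.6903
A = e^2.6903 ≈ 14.74 km²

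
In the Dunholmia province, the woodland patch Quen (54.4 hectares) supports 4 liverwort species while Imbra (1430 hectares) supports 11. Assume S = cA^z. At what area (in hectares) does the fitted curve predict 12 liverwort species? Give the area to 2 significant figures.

z = ln(11/4) / ln(1430/54.4) = 1.0116 / 3.2691 = 0.3094
c = 4 / 54.4^0.3094 = 4 / 3.444 = 1.161
A = (12/1.161)^(1/0.3094) ⇒ ln A = ln(10.33)/0.3094 = 7.5466
A = e^7.5466 ≈ 1894 hectares

1900 hectares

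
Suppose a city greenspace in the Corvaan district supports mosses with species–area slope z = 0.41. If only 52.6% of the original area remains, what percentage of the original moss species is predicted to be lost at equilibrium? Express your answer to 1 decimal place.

23.2%

S_new/S_old = (A_new/A_old)^z = 0.526^0.41
= exp(0.41 × ln 0.526) = exp(0.41 × -0.6425) = exp(-0.2634) ≈ 0.7684
Fraction lost = 1 − 0.7684 = 0.2316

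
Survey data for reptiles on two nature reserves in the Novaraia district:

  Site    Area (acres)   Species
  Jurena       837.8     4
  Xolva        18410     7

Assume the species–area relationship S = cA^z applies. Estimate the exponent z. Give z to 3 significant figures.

0.181

Taking logs: ln S = ln c + z ln A, so z = (ln S₂ − ln S₁)/(ln A₂ − ln A₁).
z = ln(7/4) / ln(18410/837.8) = ln(1.75) / ln(21.97) = 0.5596 / 3.0899 = 0.1811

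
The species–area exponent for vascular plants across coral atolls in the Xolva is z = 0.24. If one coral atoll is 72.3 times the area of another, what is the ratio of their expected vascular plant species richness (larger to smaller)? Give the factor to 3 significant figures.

2.79

S₂/S₁ = (A₂/A₁)^z = 72.3^0.24
ln(S₂/S₁) = 0.24 × ln 72.3 = 0.24 × 4.2808 = 1.0274
S₂/S₁ = e^1.0274 ≈ 2.794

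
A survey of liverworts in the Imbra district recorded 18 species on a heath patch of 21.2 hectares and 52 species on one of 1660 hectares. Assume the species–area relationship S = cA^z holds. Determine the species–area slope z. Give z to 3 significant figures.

0.243

Taking logs: ln S = ln c + z ln A, so z = (ln S₂ − ln S₁)/(ln A₂ − ln A₁).
z = ln(52/18) / ln(1660/21.2) = ln(2.889) / ln(78.3) = 1.0609 / 4.3606 = 0.2433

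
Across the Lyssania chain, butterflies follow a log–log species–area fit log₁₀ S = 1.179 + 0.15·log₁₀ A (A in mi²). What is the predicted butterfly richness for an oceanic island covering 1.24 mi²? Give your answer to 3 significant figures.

15.6

S = 15.1 × 1.24^0.15
ln S = ln 15.1 + 0.15 × ln 1.24 = 2.7147 + 0.15 × 0.2151 = 2.7470
S = e^2.7470 ≈ 15.6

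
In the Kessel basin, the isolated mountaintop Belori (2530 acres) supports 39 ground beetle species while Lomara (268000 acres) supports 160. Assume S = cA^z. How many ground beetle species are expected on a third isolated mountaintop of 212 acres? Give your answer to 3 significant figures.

z = ln(160/39) / ln(268000/2530) = 1.4116 / 4.6628 = 0.3027
c = 39 / 2530^0.3027 = 39 / 10.72 = 3.637
S₃ = 3.637 × 212^0.3027 = 3.637 × 5.061 ≈ 18.41

18.4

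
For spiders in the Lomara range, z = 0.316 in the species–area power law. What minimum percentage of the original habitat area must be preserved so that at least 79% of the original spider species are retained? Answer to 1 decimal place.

47.4%

Need (A_new/A_old)^0.316 = 0.79, so A_new/A_old = 0.79^(1/0.316) = 0.79^3.165
ln(A_new/A_old) = ln 0.79 / 0.316 = -0.2357 / 0.316 = -0.7460
A_new/A_old = e^-0.7460 ≈ 0.4743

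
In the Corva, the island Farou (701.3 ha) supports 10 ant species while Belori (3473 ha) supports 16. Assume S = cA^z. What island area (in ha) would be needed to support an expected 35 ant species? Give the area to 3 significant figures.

z = ln(16/10) / ln(3473/701.3) = 0.4700 / 1.5998 = 0.2938
c = 10 / 701.3^0.2938 = 10 / 6.856 = 1.459
A = (35/1.459)^(1/0.2938) ⇒ ln A = ln(24)/0.2938 = 10.8172
A = e^10.8172 ≈ 49871 ha

49900 ha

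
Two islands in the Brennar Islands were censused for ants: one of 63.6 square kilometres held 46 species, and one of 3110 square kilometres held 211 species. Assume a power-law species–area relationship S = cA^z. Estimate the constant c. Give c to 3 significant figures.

9.05

z = ln(S₂/S₁) / ln(A₂/A₁) = ln(211/46) / ln(3110/63.6) = 1.5232 / 3.8898 = 0.3916
c = S₁ / A₁^z = 46 / 63.6^0.3916 = 46 / 5.084 = 9.048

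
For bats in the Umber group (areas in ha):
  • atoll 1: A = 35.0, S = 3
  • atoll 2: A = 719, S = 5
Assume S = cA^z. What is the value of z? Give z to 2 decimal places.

Taking logs: ln S = ln c + z ln A, so z = (ln S₂ − ln S₁)/(ln A₂ − ln A₁).
z = ln(5/3) / ln(719/35) = ln(1.667) / ln(20.54) = 0.5108 / 3.0225 = 0.1690

0.17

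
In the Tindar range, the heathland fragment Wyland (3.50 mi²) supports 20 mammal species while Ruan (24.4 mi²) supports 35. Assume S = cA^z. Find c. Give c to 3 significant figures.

13.9

z = ln(S₂/S₁) / ln(A₂/A₁) = ln(35/20) / ln(24.4/3.5) = 0.5596 / 1.9418 = 0.2882
c = S₁ / A₁^z = 20 / 3.5^0.2882 = 20 / 1.435 = 13.94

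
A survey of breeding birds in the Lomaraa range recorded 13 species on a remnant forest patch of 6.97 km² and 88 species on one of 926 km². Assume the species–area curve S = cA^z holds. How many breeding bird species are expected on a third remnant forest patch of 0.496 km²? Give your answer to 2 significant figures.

z = ln(88/13) / ln(926/6.97) = 1.9124 / 4.8893 = 0.3911
c = 13 / 6.97^0.3911 = 13 / 2.137 = 6.083
S₃ = 6.083 × 0.496^0.3911 = 6.083 × 0.7601 ≈ 4.624

4.6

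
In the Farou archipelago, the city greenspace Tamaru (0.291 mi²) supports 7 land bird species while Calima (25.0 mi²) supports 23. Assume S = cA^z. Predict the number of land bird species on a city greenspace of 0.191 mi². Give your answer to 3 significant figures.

z = ln(23/7) / ln(25/0.291) = 1.1896 / 4.4533 = 0.2671
c = 7 / 0.291^0.2671 = 7 / 0.7191 = 9.734
S₃ = 9.734 × 0.191^0.2671 = 9.734 × 0.6426 ≈ 6.255

6.26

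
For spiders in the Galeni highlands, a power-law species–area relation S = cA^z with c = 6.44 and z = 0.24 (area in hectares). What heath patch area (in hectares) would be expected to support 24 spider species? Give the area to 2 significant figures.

240 hectares

24 = 6.44 × A^0.24  ⇒  A^0.24 = 24/6.44 = 3.727
ln A = ln(3.727) / 0.24 = 1.3155 / 0.24 = 5.4814
A = e^5.4814 ≈ 240.2 hectares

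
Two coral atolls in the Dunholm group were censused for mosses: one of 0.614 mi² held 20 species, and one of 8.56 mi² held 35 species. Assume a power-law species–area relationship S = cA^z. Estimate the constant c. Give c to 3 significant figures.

z = ln(S₂/S₁) / ln(A₂/A₁) = ln(35/20) / ln(8.56/0.614) = 0.5596 / 2.6349 = 0.2124
c = S₁ / A₁^z = 20 / 0.614^0.2124 = 20 / 0.9016 = 22.18

22.2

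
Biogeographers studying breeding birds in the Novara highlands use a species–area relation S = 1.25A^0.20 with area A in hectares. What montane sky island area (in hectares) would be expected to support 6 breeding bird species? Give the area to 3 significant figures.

6 = 1.25 × A^0.2  ⇒  A^0.2 = 6/1.25 = 4.8
ln A = ln(4.8) / 0.2 = 1.5686 / 0.2 = 7.8431
A = e^7.8431 ≈ 2548 hectares

2550 hectares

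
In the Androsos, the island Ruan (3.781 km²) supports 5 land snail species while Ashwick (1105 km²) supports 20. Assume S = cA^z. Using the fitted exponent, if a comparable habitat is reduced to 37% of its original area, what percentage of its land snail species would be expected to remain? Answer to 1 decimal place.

78.4%

z = ln(20/5) / ln(1105/3.781) = 1.3863 / 5.6776 = 0.2442
S_new/S_old = (A_new/A_old)^z = 0.37^0.2442 = exp(0.2442 × -0.9943) = 0.7845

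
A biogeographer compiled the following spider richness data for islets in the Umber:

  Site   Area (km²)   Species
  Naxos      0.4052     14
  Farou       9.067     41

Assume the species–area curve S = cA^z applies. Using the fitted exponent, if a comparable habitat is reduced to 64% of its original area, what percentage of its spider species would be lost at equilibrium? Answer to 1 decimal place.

z = ln(41/14) / ln(9.067/0.4052) = 1.0745 / 3.1080 = 0.3457
S_new/S_old = (A_new/A_old)^z = 0.64^0.3457 = exp(0.3457 × -0.4463) = 0.857
Fraction lost = 1 − 0.857 = 0.143

14.3%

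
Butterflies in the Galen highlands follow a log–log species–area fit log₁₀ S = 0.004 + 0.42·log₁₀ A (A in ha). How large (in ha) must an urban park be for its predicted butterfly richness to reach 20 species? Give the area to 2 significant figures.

20 = 1.009 × A^0.42  ⇒  A^0.42 = 20/1.009 = 19.82
ln A = ln(19.82) / 0.42 = 2.9865 / 0.42 = 7.1108
A = e^7.1108 ≈ 1225 ha

1200 ha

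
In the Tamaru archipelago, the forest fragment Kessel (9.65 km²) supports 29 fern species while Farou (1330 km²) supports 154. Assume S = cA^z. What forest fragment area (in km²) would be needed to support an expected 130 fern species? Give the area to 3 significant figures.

807 km²

z = ln(154/29) / ln(1330/9.65) = 1.6697 / 4.9260 = 0.3389
c = 29 / 9.65^0.3389 = 29 / 2.156 = 13.45
A = (130/13.45)^(1/0.3389) ⇒ ln A = ln(9.666)/0.3389 = 6.6931
A = e^6.6931 ≈ 806.8 km²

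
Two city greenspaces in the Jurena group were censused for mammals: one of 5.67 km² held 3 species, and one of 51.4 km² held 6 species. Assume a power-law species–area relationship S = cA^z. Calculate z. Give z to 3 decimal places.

0.314

Taking logs: ln S = ln c + z ln A, so z = (ln S₂ − ln S₁)/(ln A₂ − ln A₁).
z = ln(6/3) / ln(51.4/5.67) = ln(2) / ln(9.065) = 0.6931 / 2.2044 = 0.3144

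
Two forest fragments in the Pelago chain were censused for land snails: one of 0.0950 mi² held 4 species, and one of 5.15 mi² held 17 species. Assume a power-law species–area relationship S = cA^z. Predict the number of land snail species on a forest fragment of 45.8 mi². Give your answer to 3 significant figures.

37.5

z = ln(17/4) / ln(5.15/0.095) = 1.4469 / 3.9929 = 0.3624
c = 4 / 0.095^0.3624 = 4 / 0.4261 = 9.387
S₃ = 9.387 × 45.8^0.3624 = 9.387 × 3.998 ≈ 37.53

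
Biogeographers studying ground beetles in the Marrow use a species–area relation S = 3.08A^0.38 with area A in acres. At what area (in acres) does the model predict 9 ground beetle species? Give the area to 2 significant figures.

17 acres

9 = 3.08 × A^0.38  ⇒  A^0.38 = 9/3.08 = 2.922
ln A = ln(2.922) / 0.38 = 1.0723 / 0.38 = 2.8218
A = e^2.8218 ≈ 16.81 acres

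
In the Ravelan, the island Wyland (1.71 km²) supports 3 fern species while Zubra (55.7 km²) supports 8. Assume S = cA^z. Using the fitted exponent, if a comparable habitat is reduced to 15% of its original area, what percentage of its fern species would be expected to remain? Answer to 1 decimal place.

58.6%

z = ln(8/3) / ln(55.7/1.71) = 0.9808 / 3.4835 = 0.2816
S_new/S_old = (A_new/A_old)^z = 0.15^0.2816 = exp(0.2816 × -1.8971) = 0.5862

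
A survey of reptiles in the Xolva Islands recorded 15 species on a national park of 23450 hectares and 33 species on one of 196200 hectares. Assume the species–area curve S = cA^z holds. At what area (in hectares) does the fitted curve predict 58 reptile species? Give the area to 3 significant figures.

z = ln(33/15) / ln(196200/23450) = 0.7885 / 2.1243 = 0.3712
c = 15 / 23450^0.3712 = 15 / 41.88 = 0.3581
A = (58/0.3581)^(1/0.3712) ⇒ ln A = ln(162)/0.3712 = 13.7062
A = e^13.7062 ≈ 896493 hectares

896000 hectares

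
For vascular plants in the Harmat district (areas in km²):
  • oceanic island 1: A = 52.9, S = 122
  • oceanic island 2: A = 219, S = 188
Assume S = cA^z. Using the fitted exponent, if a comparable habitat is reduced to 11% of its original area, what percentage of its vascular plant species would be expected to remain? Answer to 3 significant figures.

51.1%

z = ln(188/122) / ln(219/52.9) = 0.4324 / 1.4207 = 0.3044
S_new/S_old = (A_new/A_old)^z = 0.11^0.3044 = exp(0.3044 × -2.2073) = 0.5108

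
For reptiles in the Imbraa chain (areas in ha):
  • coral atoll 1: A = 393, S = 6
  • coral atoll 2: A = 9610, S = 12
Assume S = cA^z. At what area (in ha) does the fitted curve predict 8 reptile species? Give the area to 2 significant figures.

z = ln(12/6) / ln(9610/393) = 0.6931 / 3.1967 = 0.2168
c = 6 / 393^0.2168 = 6 / 3.652 = 1.643
A = (8/1.643)^(1/0.2168) ⇒ ln A = ln(4.869)/0.2168 = 7.3006
A = e^7.3006 ≈ 1481 ha

1500 ha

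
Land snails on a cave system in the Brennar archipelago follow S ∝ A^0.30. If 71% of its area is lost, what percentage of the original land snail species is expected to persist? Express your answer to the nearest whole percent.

S_new/S_old = (A_new/A_old)^z = 0.29^0.3
= exp(0.3 × ln 0.29) = exp(0.3 × -1.2379) = exp(-0.3714) ≈ 0.6898

69%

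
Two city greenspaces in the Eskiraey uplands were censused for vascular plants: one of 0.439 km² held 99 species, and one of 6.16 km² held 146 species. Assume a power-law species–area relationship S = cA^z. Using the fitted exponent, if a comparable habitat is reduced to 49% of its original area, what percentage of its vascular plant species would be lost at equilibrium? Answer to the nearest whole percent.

10%

z = ln(146/99) / ln(6.16/0.439) = 0.3885 / 2.6413 = 0.1471
S_new/S_old = (A_new/A_old)^z = 0.49^0.1471 = exp(0.1471 × -0.7133) = 0.9004
Fraction lost = 1 − 0.9004 = 0.0996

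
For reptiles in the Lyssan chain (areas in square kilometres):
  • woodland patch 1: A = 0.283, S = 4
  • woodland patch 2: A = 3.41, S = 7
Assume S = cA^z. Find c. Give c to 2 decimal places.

5.31

z = ln(S₂/S₁) / ln(A₂/A₁) = ln(7/4) / ln(3.41/0.283) = 0.5596 / 2.4890 = 0.2248
c = S₁ / A₁^z = 4 / 0.283^0.2248 = 4 / 0.7529 = 5.313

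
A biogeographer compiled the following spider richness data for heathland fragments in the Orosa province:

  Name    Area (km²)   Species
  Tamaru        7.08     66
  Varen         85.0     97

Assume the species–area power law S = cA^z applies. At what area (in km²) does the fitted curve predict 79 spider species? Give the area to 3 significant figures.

z = ln(97/66) / ln(85/7.08) = 0.3851 / 2.4854 = 0.1549
c = 66 / 7.08^0.1549 = 66 / 1.354 = 48.74
A = (79/48.74)^(1/0.1549) ⇒ ln A = ln(1.621)/0.1549 = 3.1178
A = e^3.1178 ≈ 22.6 km²

22.6 km²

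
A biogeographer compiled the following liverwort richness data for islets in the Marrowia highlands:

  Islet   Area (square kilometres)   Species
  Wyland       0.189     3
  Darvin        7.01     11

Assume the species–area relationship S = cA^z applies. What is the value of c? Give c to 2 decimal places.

5.46

z = ln(S₂/S₁) / ln(A₂/A₁) = ln(11/3) / ln(7.01/0.189) = 1.2993 / 3.6133 = 0.3596
c = S₁ / A₁^z = 3 / 0.189^0.3596 = 3 / 0.5493 = 5.461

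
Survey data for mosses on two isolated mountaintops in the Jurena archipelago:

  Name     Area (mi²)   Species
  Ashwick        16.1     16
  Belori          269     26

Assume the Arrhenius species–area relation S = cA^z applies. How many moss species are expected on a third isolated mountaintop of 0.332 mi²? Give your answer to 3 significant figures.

8.19

z = ln(26/16) / ln(269/16.1) = 0.4855 / 2.8159 = 0.1724
c = 16 / 16.1^0.1724 = 16 / 1.615 = 9.909
S₃ = 9.909 × 0.332^0.1724 = 9.909 × 0.8269 ≈ 8.194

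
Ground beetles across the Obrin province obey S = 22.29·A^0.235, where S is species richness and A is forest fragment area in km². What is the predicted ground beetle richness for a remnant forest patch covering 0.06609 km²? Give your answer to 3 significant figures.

11.8

S = 22.29 × 0.06609^0.235
ln S = ln 22.29 + 0.235 × ln 0.06609 = 3.1041 + 0.235 × -2.7167 = 2.4657
S = e^2.4657 ≈ 11.77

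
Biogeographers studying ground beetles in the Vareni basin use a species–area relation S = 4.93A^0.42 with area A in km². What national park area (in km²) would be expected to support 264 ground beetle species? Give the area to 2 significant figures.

13000 km²

264 = 4.93 × A^0.42  ⇒  A^0.42 = 264/4.93 = 53.55
ln A = ln(53.55) / 0.42 = 3.9806 / 0.42 = 9.4776
A = e^9.4776 ≈ 13064 km²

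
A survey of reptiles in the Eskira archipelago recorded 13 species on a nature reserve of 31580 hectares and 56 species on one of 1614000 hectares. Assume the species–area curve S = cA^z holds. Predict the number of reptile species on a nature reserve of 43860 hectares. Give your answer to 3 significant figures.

z = ln(56/13) / ln(1614000/31580) = 1.4604 / 3.9339 = 0.3712
c = 13 / 31580^0.3712 = 13 / 46.81 = 0.2777
S₃ = 0.2777 × 43860^0.3712 = 0.2777 × 52.88 ≈ 14.69

14.7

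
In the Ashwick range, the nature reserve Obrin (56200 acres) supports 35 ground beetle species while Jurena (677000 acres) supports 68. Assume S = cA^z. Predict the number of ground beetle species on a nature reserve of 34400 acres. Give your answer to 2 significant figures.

31

z = ln(68/35) / ln(677000/56200) = 0.6642 / 2.4888 = 0.2669
c = 35 / 56200^0.2669 = 35 / 18.52 = 1.89
S₃ = 1.89 × 34400^0.2669 = 1.89 × 16.24 ≈ 30.7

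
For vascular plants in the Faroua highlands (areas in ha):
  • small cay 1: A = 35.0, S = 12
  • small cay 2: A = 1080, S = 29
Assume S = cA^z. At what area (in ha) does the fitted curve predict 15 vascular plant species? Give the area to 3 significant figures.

z = ln(29/12) / ln(1080/35) = 0.8824 / 3.4294 = 0.2573
c = 12 / 35^0.2573 = 12 / 2.496 = 4.807
A = (15/4.807)^(1/0.2573) ⇒ ln A = ln(3.12)/0.2573 = 4.4226
A = e^4.4226 ≈ 83.31 ha

83.3 ha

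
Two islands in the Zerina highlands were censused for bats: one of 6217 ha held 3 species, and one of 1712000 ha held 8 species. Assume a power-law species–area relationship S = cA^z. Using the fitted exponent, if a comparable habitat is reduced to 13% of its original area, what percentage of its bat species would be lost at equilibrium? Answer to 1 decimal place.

30.0%

z = ln(8/3) / ln(1712000/6217) = 0.9808 / 5.6181 = 0.1746
S_new/S_old = (A_new/A_old)^z = 0.13^0.1746 = exp(0.1746 × -2.0402) = 0.7003
Fraction lost = 1 − 0.7003 = 0.2997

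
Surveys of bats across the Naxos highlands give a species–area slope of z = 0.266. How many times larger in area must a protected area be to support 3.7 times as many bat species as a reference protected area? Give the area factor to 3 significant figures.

(A₂/A₁)^0.266 = 3.7, so A₂/A₁ = 3.7^(1/0.266) = 3.7^3.759
ln(A₂/A₁) = ln 3.7 / 0.266 = 1.3083 / 0.266 = 4.9185
A₂/A₁ = e^4.9185 ≈ 136.8

137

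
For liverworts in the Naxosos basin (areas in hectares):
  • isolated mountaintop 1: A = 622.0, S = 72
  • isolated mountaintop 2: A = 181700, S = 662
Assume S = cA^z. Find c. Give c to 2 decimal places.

z = ln(S₂/S₁) / ln(A₂/A₁) = ln(662/72) / ln(181700/622) = 2.2186 / 5.6772 = 0.3908
c = S₁ / A₁^z = 72 / 622^0.3908 = 72 / 12.35 = 5.828

5.83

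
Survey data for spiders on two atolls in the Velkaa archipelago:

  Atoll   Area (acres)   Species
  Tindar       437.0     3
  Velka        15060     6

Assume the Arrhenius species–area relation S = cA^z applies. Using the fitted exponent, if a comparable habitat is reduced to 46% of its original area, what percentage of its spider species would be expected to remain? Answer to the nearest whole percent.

86%

z = ln(6/3) / ln(15060/437) = 0.6931 / 3.5399 = 0.1958
S_new/S_old = (A_new/A_old)^z = 0.46^0.1958 = exp(0.1958 × -0.7765) = 0.8589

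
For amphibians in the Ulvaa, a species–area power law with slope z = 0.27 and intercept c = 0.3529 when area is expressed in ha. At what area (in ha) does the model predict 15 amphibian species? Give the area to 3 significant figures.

1070000 ha

15 = 0.3529 × A^0.27  ⇒  A^0.27 = 15/0.3529 = 42.5
ln A = ln(42.5) / 0.27 = 3.7496 / 0.27 = 13.8875
A = e^13.8875 ≈ 1074627 ha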